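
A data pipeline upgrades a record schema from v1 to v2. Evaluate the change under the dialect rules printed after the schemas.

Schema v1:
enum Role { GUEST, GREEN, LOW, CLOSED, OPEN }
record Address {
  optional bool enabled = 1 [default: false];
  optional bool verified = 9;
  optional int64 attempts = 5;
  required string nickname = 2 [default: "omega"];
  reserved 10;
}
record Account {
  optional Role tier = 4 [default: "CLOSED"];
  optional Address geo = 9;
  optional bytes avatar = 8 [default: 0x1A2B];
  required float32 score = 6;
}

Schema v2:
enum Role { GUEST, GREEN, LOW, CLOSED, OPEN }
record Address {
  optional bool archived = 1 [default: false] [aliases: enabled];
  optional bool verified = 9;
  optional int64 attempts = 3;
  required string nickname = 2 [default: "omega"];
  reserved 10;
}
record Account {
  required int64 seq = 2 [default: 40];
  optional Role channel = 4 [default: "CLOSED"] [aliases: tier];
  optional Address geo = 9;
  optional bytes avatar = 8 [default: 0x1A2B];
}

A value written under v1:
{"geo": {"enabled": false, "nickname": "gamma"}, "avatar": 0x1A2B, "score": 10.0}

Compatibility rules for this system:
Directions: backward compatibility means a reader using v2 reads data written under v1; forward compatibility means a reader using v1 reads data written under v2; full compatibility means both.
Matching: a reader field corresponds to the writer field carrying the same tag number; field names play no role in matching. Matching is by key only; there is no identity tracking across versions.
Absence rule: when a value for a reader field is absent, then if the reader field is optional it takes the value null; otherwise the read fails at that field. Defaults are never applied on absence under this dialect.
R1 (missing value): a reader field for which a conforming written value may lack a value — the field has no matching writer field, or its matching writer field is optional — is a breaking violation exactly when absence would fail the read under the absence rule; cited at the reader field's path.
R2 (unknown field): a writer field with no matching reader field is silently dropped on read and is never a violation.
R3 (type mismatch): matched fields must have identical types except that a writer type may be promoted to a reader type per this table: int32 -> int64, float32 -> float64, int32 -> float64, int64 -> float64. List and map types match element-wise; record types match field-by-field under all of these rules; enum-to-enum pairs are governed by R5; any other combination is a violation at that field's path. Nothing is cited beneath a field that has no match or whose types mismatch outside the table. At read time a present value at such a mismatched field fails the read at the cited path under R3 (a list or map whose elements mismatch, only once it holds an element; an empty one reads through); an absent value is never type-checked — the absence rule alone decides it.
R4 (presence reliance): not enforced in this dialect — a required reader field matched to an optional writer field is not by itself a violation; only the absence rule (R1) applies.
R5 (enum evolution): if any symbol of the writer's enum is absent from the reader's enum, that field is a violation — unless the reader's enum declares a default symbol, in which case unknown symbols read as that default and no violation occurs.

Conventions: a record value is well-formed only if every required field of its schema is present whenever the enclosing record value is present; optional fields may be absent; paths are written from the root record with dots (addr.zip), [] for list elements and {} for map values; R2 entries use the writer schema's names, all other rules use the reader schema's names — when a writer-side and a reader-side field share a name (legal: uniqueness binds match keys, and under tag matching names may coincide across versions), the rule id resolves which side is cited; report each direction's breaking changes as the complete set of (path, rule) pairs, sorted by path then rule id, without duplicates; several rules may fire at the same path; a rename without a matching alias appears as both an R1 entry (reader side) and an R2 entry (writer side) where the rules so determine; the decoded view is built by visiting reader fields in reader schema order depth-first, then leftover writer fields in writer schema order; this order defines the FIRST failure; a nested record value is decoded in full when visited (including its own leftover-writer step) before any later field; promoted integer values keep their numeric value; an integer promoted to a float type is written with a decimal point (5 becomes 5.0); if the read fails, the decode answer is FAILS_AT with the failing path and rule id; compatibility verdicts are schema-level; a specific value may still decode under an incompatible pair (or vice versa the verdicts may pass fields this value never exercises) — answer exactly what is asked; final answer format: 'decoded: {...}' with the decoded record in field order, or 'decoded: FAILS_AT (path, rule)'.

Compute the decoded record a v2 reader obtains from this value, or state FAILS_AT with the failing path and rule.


in Account below, arrows point writer -> reader
migrating the Account value to v2:
  read fails at seq under R1 (no fill)
  => FAILS_AT (seq, R1)
remaining Account differences; none change what is asked:
  removed field score from record Account -> changes Account's schema-level verdicts only — the decode of this value is the same
  field attempts in record Address: tag 5 changed to 3 -> inert under this dialect — no rule fires on Account and the result does not move
  renamed field tier to channel in record Account (alias tier declared on the renamed field) -> inert under this dialect — no rule fires on Account and the result does not move
  renamed field enabled to archived in record Address (alias enabled declared on the renamed field) -> inert under this dialect — no rule fires on Account and the result does not move

decoded: FAILS_AT (seq, R1)


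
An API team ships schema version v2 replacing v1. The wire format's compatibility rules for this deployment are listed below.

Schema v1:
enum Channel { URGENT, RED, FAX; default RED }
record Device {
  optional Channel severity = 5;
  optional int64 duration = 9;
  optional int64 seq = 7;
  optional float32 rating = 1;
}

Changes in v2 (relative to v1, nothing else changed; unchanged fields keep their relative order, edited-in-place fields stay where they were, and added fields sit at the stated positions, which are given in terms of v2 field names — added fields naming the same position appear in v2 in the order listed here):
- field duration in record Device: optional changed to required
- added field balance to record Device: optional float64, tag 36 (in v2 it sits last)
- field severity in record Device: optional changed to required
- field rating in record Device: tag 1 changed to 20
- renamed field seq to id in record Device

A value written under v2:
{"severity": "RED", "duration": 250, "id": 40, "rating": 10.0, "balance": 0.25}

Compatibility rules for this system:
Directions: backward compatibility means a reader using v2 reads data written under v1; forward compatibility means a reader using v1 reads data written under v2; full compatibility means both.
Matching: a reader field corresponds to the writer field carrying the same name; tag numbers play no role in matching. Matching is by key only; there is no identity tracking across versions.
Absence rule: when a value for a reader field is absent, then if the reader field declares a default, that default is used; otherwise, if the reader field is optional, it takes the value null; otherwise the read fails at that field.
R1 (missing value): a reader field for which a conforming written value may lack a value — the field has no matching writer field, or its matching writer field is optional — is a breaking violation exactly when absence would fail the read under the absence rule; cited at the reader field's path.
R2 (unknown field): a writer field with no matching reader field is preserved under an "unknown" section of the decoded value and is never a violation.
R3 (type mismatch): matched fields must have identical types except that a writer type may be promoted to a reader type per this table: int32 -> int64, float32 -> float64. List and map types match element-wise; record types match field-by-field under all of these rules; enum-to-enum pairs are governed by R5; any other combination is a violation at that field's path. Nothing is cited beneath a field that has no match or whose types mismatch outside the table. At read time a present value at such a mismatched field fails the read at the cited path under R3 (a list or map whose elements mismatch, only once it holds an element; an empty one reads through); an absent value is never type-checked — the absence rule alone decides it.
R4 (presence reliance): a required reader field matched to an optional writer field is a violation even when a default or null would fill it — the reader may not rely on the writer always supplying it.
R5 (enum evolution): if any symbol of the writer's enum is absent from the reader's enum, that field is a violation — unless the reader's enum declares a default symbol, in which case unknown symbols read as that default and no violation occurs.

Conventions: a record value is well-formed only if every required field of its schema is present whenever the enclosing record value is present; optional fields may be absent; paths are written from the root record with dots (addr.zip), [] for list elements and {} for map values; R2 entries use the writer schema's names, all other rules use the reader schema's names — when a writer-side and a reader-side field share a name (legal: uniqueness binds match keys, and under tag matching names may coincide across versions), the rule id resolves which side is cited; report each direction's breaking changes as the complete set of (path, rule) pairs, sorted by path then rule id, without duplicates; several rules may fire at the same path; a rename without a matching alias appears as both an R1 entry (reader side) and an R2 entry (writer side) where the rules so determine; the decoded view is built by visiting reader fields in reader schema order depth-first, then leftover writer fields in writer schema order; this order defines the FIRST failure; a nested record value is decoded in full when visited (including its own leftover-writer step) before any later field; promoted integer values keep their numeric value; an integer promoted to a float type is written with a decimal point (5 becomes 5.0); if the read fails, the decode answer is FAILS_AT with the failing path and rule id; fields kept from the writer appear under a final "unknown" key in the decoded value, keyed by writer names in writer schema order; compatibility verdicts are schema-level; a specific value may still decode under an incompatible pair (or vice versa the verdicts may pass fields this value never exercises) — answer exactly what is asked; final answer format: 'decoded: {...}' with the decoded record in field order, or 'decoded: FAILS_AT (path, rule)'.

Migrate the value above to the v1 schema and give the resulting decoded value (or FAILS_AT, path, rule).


arrows below run writer -> reader for Device
decode walk for Device under reader schema v1:
  severity := "RED"
  duration := 250
  seq := null (not supplied -> null)
  rating := 10.0
  writer id: kept under "unknown"
  writer balance: kept under "unknown"
  => decoded: {"severity": "RED", "duration": 250, "seq": null, "rating": 10.0, "unknown": {"id": 40, "balance": 0.25}}
the rest of the Device diff is inert for this question:
  field duration in record Device: optional changed to required -> a verdict-level change on Device — the shown value reads the same
  field severity in record Device: optional changed to required -> a verdict-level change on Device — the shown value reads the same
  field rating in record Device: tag 1 changed to 20 -> no rule fires on it and the decoded Device view is identical with or without it

decoded: {"severity": "RED", "duration": 250, "seq": null, "rating": 10.0, "unknown": {"id": 40, "balance": 0.25}}


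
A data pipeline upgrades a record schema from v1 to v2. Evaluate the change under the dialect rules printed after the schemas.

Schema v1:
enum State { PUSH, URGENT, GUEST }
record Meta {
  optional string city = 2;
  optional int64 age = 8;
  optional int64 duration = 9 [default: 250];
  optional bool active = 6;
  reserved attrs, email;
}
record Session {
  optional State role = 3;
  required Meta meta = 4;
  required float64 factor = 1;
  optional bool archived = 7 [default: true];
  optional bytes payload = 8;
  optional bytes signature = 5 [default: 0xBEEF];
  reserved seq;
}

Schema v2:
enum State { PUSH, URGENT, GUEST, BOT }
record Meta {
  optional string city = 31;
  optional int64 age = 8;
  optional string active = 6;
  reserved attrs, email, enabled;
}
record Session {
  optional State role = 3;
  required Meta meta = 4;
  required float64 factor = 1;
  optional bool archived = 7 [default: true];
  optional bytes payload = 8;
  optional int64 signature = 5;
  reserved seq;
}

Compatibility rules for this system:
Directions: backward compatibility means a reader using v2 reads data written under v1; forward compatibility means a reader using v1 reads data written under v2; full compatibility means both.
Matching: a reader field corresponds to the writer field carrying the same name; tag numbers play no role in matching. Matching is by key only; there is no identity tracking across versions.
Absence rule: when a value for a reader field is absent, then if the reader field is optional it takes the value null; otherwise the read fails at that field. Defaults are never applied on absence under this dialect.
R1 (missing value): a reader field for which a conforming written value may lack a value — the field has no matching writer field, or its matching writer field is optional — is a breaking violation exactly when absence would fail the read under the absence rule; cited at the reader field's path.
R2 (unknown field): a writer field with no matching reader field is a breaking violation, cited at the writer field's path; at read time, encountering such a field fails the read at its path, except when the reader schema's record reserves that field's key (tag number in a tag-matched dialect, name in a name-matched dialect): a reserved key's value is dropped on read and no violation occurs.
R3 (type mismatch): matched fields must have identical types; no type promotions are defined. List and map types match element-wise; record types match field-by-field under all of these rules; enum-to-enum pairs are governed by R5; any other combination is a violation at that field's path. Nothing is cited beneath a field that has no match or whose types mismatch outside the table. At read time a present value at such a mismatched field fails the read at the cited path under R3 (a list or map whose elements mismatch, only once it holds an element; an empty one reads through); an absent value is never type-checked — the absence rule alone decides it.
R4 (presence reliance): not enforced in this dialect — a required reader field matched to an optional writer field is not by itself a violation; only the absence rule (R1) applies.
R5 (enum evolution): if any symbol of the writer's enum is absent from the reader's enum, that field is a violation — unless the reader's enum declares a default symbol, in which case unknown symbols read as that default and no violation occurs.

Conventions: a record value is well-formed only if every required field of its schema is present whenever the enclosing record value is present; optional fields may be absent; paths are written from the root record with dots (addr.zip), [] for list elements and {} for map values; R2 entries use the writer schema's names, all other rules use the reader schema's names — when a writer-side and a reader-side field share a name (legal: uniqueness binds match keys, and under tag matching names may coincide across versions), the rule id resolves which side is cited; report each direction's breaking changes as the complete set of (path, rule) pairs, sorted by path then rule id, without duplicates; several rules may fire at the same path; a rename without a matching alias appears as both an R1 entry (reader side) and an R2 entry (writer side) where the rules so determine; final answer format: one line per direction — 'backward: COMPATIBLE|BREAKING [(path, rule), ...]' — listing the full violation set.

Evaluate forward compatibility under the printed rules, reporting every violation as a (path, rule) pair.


forward: BREAKING [(meta.active, R3), (role, R5), (signature, R3)]

in Session below, arrows point writer -> reader
checking forward for Session: reader v1 against writer v2:
  role <- role (State -> State, writer optional)
  meta <- meta (Meta -> Meta, writer required)
  factor <- factor (float64 -> float64, writer required)
  archived <- archived (bool -> bool, writer optional)
  payload <- payload (bytes -> bytes, writer optional)
  signature <- signature (int64 -> bytes, writer optional)
  meta.city <- meta.city (string -> string, writer optional)
  meta.age <- meta.age (int64 -> int64, writer optional)
  meta.duration: no writer match
  meta.active <- meta.active (string -> bool, writer optional)
  rule R3 violated at meta.active
  rule R5 violated at role
  rule R3 violated at signature
  => 3 violation(s): forward is BREAKING for Session
remaining Session differences; none change what is asked:
  field city in record Meta: tag 2 changed to 31 -> triggers nothing under Session's printed rules — same verdict
  removed field duration from record Meta -> matters only for Session's backward compatibility — outside the asked direction


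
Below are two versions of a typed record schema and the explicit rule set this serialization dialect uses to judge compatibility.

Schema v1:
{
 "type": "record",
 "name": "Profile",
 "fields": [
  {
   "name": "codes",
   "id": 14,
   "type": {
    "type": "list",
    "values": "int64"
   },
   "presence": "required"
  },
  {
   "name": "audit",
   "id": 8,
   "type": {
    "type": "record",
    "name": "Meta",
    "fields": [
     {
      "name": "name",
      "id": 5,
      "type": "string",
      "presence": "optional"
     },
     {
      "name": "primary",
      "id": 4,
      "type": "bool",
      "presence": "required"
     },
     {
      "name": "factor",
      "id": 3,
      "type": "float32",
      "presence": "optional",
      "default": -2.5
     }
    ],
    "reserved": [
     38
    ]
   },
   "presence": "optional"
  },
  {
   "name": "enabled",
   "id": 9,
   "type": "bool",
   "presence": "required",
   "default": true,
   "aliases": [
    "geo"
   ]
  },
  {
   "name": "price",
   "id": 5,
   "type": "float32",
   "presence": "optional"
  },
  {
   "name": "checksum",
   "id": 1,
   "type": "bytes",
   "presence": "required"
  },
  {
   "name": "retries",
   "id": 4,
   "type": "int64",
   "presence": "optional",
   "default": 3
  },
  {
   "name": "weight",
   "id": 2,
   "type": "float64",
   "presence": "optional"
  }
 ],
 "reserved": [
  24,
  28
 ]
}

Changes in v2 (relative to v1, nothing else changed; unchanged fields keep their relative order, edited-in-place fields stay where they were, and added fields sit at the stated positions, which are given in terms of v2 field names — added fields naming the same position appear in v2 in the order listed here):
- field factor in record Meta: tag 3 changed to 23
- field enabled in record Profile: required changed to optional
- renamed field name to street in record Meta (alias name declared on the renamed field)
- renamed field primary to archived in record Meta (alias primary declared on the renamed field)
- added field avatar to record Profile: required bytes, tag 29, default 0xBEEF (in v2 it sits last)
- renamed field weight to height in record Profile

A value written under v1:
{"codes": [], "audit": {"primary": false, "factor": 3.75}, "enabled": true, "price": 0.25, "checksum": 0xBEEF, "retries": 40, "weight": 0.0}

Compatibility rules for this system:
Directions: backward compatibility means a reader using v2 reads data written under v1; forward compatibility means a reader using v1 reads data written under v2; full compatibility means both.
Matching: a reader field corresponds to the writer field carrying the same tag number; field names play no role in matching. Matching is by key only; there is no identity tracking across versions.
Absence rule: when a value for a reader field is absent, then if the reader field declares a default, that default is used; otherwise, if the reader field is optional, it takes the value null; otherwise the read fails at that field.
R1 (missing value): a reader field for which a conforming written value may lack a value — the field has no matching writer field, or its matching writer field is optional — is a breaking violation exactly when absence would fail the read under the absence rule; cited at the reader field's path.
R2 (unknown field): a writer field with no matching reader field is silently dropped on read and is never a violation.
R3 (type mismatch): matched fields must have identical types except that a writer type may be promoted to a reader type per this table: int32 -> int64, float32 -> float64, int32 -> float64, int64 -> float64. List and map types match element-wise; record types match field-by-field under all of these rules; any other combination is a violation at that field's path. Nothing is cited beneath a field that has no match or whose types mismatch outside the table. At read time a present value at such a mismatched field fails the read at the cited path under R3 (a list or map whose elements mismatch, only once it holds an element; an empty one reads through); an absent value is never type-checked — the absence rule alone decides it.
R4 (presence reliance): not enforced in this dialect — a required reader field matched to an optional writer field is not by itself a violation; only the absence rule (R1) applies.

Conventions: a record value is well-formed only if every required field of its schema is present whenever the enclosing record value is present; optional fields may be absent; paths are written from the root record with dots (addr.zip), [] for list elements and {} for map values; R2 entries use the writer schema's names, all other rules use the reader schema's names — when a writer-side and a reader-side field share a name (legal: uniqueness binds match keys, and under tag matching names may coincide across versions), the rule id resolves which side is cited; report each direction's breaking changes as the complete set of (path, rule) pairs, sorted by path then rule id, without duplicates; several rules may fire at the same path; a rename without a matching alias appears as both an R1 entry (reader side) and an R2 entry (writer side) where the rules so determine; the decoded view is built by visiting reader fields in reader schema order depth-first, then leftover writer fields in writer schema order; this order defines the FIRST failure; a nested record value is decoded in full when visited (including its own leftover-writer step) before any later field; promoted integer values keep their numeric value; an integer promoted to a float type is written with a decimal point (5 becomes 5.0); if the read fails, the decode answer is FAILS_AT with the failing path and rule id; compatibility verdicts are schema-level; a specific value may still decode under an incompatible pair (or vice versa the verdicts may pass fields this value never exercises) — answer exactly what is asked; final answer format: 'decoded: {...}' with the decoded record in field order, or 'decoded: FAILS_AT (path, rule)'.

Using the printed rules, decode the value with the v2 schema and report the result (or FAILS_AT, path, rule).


decoded: {"codes": [], "audit": {"street": null, "archived": false, "factor": -2.5}, "enabled": true, "price": 0.25, "checksum": 0xBEEF, "retries": 40, "height": 0.0, "avatar": 0xBEEF}

arrows below run writer -> reader for Profile
decode (reader v2):
  codes := []
  audit.street := null (absent, optional -> null)
  audit.archived := false (from writer primary)
  audit.factor := -2.5 (absent -> default)
  writer audit.factor: unknown -> dropped
  enabled := true
  price := 0.25
  checksum := 0xBEEF
  retries := 40
  height := 0.0 (from writer weight)
  avatar := 0xBEEF (absent -> default)
  => decoded: {"codes": [], "audit": {"street": null, "archived": false, "factor": -2.5}, "enabled": true, "price": 0.25, "checksum": 0xBEEF, "retries": 40, "height": 0.0, "avatar": 0xBEEF}
checking off the Profile differences that do not matter here:
  field enabled in record Profile: required changed to optional -> inert under this dialect — no rule fires on Profile and the result does not move


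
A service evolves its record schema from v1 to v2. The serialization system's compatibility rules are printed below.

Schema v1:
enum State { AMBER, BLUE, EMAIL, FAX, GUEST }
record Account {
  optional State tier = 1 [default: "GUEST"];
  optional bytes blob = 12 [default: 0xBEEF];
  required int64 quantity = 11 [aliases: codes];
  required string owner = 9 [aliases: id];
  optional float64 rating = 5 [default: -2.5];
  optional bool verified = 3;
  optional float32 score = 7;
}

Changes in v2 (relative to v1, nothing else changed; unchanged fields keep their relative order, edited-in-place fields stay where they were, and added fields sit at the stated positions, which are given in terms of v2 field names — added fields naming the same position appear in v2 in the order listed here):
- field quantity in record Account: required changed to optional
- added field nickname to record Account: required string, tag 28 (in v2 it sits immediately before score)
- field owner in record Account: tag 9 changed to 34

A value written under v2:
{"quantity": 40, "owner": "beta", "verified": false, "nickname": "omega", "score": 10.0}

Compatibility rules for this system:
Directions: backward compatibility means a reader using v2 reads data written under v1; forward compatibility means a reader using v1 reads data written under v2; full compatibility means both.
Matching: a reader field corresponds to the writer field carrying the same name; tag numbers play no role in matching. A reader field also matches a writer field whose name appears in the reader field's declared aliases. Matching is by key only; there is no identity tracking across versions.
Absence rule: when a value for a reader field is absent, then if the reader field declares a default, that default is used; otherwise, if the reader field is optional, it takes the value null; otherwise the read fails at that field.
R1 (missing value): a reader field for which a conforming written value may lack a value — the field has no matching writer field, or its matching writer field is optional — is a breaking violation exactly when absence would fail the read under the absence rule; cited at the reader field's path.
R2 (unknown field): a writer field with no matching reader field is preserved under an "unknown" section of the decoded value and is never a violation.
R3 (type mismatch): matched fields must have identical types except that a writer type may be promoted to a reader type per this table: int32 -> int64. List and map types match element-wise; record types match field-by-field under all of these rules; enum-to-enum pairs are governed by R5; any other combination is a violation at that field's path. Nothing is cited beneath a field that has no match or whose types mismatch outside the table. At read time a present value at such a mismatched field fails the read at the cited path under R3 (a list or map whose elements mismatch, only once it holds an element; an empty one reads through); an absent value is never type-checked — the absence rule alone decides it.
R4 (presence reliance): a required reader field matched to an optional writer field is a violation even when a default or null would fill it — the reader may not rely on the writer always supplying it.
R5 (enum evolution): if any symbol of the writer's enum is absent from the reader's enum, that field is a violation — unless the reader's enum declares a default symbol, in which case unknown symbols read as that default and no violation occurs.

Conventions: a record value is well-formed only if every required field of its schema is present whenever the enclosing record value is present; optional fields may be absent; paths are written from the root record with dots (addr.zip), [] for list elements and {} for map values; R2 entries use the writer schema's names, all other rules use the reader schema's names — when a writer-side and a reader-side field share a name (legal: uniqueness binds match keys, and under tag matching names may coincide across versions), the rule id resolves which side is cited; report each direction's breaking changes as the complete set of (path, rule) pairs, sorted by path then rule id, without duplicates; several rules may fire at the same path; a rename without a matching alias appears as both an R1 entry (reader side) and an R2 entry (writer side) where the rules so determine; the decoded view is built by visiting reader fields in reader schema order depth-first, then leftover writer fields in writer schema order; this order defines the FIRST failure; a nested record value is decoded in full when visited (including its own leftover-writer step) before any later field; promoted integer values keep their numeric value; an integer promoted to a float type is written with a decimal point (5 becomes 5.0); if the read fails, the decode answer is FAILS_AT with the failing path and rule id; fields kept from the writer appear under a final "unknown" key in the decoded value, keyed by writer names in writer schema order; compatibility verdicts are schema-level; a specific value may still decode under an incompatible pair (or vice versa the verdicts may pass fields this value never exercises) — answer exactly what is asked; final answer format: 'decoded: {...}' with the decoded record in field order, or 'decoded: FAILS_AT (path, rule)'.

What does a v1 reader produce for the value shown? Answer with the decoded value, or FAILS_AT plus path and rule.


the writer's type comes first in each Account pair
migrating the Account value to v1:
  tier := "GUEST" (absent -> default)
  blob := 0xBEEF (absent -> default)
  quantity := 40
  owner := "beta"
  rating := -2.5 (absent -> default)
  verified := false
  score := 10.0
  writer nickname: kept under "unknown"
  => decoded: {"tier": "GUEST", "blob": 0xBEEF, "quantity": 40, "owner": "beta", "rating": -2.5, "verified": false, "score": 10.0, "unknown": {"nickname": "omega"}}
the other Account changes do not affect what is asked:
  field quantity in record Account: required changed to optional -> schema-level compatibility only; this Account value's decode is unchanged
  field owner in record Account: tag 9 changed to 34 -> fires no rule on Account under this dialect and leaves the result unchanged

decoded: {"tier": "GUEST", "blob": 0xBEEF, "quantity": 40, "owner": "beta", "rating": -2.5, "verified": false, "score": 10.0, "unknown": {"nickname": "omega"}}


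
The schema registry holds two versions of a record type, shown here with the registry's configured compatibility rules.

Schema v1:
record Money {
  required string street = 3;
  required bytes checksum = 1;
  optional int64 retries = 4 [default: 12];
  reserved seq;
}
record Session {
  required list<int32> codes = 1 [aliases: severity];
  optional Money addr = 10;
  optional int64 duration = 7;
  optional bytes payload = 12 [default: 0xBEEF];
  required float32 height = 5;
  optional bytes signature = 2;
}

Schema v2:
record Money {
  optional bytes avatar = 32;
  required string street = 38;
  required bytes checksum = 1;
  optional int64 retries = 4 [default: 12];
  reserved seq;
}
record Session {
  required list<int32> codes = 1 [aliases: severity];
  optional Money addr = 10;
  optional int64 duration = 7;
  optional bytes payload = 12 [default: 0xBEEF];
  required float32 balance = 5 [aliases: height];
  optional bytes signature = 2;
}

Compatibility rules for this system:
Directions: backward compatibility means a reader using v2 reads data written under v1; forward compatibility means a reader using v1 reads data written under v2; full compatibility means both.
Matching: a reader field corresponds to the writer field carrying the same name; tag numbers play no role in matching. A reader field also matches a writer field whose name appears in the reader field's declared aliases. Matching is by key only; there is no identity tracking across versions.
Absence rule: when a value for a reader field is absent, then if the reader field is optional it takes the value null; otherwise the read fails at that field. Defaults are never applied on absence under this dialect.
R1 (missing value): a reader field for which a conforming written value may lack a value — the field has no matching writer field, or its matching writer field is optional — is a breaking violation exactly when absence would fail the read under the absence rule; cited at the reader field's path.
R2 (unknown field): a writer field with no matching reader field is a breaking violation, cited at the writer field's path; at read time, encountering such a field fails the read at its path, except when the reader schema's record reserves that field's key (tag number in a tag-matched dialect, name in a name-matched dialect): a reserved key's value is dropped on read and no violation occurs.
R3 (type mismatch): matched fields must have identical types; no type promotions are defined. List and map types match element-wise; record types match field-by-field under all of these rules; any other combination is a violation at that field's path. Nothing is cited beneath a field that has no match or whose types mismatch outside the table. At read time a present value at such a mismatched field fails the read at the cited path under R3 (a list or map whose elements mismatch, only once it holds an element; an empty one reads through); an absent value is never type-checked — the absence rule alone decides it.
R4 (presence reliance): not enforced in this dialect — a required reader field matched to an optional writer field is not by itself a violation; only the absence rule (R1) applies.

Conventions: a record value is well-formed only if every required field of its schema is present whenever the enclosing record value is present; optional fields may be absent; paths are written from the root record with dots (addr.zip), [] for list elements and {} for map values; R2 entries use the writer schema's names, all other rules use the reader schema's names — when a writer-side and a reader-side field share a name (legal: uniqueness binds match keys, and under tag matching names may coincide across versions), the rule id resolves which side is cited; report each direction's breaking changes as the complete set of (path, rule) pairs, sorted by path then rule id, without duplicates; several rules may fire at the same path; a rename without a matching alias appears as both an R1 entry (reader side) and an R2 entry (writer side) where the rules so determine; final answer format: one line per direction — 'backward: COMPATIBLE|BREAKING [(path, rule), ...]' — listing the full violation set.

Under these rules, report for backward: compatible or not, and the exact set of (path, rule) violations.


the writer's type comes first in each Session pair
backward analysis of Session with v2 as reader and v1 as writer:
  codes: list<int32> -> list<int32>, writer required; from codes
  addr: Money -> Money, writer optional; from addr
  duration: int64 -> int64, writer optional; from duration
  payload: bytes -> bytes, writer optional; from payload
  balance: float32 -> float32, writer required; from height
  signature: bytes -> bytes, writer optional; from signature
  no writer field matches reader addr.avatar
  addr.street: string -> string, writer required; from addr.street
  addr.checksum: bytes -> bytes, writer required; from addr.checksum
  addr.retries: int64 -> int64, writer optional; from addr.retries
  => no violations; backward on Session: COMPATIBLE
remaining Session differences; none change what is asked:
  added field avatar to record Money: optional bytes, tag 32 (in v2 it sits immediately before street) -> affects forward compatibility only, which is not asked
  field street in record Money: tag 3 changed to 38 -> inert for the asked Session verdict: nothing fires
  renamed field height to balance in record Session (alias height declared on the renamed field) -> affects forward compatibility only, which is not asked

backward: COMPATIBLE []


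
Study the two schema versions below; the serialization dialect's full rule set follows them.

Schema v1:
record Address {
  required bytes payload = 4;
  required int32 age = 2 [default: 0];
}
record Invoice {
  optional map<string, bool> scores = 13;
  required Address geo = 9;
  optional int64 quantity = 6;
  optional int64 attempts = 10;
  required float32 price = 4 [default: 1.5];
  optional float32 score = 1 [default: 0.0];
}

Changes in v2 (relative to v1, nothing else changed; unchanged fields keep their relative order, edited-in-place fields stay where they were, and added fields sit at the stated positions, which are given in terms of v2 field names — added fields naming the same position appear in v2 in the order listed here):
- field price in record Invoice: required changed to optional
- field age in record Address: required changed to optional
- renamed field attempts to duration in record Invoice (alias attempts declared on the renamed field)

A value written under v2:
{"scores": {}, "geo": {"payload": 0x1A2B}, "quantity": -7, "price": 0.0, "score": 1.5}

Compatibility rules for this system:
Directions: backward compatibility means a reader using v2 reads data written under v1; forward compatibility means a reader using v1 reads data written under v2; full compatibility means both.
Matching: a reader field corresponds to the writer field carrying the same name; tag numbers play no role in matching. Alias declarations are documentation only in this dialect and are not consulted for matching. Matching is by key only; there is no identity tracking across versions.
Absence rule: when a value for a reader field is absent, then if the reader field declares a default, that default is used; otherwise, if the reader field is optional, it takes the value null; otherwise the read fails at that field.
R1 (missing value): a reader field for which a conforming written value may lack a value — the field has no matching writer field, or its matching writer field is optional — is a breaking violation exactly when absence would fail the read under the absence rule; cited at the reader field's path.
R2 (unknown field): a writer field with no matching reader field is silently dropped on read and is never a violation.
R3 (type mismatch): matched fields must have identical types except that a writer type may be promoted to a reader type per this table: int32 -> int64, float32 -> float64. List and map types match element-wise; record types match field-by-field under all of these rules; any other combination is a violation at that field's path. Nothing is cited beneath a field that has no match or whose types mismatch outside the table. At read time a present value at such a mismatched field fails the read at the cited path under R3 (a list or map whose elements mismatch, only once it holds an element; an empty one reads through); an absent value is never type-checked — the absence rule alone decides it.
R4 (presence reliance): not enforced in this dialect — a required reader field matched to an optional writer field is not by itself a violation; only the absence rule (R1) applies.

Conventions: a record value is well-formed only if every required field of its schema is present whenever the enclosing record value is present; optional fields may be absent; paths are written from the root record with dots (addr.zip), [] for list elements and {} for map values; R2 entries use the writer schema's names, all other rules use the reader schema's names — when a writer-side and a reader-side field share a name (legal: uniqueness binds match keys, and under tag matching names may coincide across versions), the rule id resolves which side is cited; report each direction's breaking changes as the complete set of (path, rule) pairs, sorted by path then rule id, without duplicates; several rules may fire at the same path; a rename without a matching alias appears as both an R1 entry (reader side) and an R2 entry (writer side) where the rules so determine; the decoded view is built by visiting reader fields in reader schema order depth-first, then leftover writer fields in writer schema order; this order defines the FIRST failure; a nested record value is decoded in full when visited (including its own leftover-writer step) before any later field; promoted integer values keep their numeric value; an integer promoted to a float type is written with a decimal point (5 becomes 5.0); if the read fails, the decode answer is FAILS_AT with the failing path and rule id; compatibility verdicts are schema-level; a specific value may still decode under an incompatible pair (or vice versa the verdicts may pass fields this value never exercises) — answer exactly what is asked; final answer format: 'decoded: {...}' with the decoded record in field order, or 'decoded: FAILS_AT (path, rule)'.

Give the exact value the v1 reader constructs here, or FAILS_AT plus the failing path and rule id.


arrows below run writer -> reader for Invoice
decode (reader v1):
  scores := {}
  geo.payload := 0x1A2B
  geo.age := 0 (missing; default applied)
  quantity := -7
  attempts := null (missing; optional => null)
  price := 0.0
  score := 1.5
  => decoded: {"scores": {}, "geo": {"payload": 0x1A2B, "age": 0}, "quantity": -7, "attempts": null, "price": 0.0, "score": 1.5}
the other Invoice changes do not affect what is asked:
  field price in record Invoice: required changed to optional -> inert under this dialect — no rule fires on Invoice and the result does not move
  field age in record Address: required changed to optional -> inert under this dialect — no rule fires on Invoice and the result does not move
  renamed field attempts to duration in record Invoice (alias attempts declared on the renamed field) -> inert under this dialect — no rule fires on Invoice and the result does not move

decoded: {"scores": {}, "geo": {"payload": 0x1A2B, "age": 0}, "quantity": -7, "attempts": null, "price": 0.0, "score": 1.5}
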